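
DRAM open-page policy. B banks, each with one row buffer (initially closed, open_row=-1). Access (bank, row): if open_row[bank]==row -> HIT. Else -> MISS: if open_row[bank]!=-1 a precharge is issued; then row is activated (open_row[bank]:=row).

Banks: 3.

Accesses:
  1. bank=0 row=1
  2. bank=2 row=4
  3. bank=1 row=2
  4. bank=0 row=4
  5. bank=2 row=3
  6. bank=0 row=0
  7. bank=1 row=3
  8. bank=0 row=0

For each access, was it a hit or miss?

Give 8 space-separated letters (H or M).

Acc 1: bank0 row1 -> MISS (open row1); precharges=0
Acc 2: bank2 row4 -> MISS (open row4); precharges=0
Acc 3: bank1 row2 -> MISS (open row2); precharges=0
Acc 4: bank0 row4 -> MISS (open row4); precharges=1
Acc 5: bank2 row3 -> MISS (open row3); precharges=2
Acc 6: bank0 row0 -> MISS (open row0); precharges=3
Acc 7: bank1 row3 -> MISS (open row3); precharges=4
Acc 8: bank0 row0 -> HIT

Answer: M M M M M M M H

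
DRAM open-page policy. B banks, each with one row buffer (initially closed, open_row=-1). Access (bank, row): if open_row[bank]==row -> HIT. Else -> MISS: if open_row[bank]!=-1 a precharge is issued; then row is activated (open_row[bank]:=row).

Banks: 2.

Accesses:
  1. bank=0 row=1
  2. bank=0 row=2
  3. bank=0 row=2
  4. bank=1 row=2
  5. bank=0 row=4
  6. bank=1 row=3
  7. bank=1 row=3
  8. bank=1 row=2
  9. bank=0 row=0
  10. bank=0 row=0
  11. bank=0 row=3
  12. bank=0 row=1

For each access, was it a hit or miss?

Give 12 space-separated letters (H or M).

Acc 1: bank0 row1 -> MISS (open row1); precharges=0
Acc 2: bank0 row2 -> MISS (open row2); precharges=1
Acc 3: bank0 row2 -> HIT
Acc 4: bank1 row2 -> MISS (open row2); precharges=1
Acc 5: bank0 row4 -> MISS (open row4); precharges=2
Acc 6: bank1 row3 -> MISS (open row3); precharges=3
Acc 7: bank1 row3 -> HIT
Acc 8: bank1 row2 -> MISS (open row2); precharges=4
Acc 9: bank0 row0 -> MISS (open row0); precharges=5
Acc 10: bank0 row0 -> HIT
Acc 11: bank0 row3 -> MISS (open row3); precharges=6
Acc 12: bank0 row1 -> MISS (open row1); precharges=7

Answer: M M H M M M H M M H M M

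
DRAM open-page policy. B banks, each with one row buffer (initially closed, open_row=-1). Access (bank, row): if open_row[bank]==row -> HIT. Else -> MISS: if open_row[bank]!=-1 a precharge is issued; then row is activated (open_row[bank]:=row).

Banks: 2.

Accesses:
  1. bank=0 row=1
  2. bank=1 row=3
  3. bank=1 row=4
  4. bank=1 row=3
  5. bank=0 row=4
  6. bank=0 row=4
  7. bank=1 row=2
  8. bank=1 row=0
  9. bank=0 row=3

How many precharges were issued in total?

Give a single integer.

Acc 1: bank0 row1 -> MISS (open row1); precharges=0
Acc 2: bank1 row3 -> MISS (open row3); precharges=0
Acc 3: bank1 row4 -> MISS (open row4); precharges=1
Acc 4: bank1 row3 -> MISS (open row3); precharges=2
Acc 5: bank0 row4 -> MISS (open row4); precharges=3
Acc 6: bank0 row4 -> HIT
Acc 7: bank1 row2 -> MISS (open row2); precharges=4
Acc 8: bank1 row0 -> MISS (open row0); precharges=5
Acc 9: bank0 row3 -> MISS (open row3); precharges=6

Answer: 6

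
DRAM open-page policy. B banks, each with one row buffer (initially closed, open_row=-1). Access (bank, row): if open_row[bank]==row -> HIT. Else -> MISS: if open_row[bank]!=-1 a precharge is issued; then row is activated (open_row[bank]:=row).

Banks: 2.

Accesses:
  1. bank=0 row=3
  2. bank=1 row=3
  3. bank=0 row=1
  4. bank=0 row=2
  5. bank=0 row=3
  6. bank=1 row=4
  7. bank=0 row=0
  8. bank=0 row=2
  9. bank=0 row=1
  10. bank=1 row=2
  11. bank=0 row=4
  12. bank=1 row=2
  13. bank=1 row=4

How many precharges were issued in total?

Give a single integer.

Answer: 10

Derivation:
Acc 1: bank0 row3 -> MISS (open row3); precharges=0
Acc 2: bank1 row3 -> MISS (open row3); precharges=0
Acc 3: bank0 row1 -> MISS (open row1); precharges=1
Acc 4: bank0 row2 -> MISS (open row2); precharges=2
Acc 5: bank0 row3 -> MISS (open row3); precharges=3
Acc 6: bank1 row4 -> MISS (open row4); precharges=4
Acc 7: bank0 row0 -> MISS (open row0); precharges=5
Acc 8: bank0 row2 -> MISS (open row2); precharges=6
Acc 9: bank0 row1 -> MISS (open row1); precharges=7
Acc 10: bank1 row2 -> MISS (open row2); precharges=8
Acc 11: bank0 row4 -> MISS (open row4); precharges=9
Acc 12: bank1 row2 -> HIT
Acc 13: bank1 row4 -> MISS (open row4); precharges=10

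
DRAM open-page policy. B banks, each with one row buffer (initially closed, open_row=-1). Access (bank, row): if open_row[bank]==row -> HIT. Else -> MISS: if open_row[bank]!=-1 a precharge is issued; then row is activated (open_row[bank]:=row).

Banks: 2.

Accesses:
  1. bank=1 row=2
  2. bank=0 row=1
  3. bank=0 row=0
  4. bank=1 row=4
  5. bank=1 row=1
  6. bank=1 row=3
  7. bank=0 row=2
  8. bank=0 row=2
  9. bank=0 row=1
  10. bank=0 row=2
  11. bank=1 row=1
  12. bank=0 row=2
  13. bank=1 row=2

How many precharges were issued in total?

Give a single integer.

Answer: 9

Derivation:
Acc 1: bank1 row2 -> MISS (open row2); precharges=0
Acc 2: bank0 row1 -> MISS (open row1); precharges=0
Acc 3: bank0 row0 -> MISS (open row0); precharges=1
Acc 4: bank1 row4 -> MISS (open row4); precharges=2
Acc 5: bank1 row1 -> MISS (open row1); precharges=3
Acc 6: bank1 row3 -> MISS (open row3); precharges=4
Acc 7: bank0 row2 -> MISS (open row2); precharges=5
Acc 8: bank0 row2 -> HIT
Acc 9: bank0 row1 -> MISS (open row1); precharges=6
Acc 10: bank0 row2 -> MISS (open row2); precharges=7
Acc 11: bank1 row1 -> MISS (open row1); precharges=8
Acc 12: bank0 row2 -> HIT
Acc 13: bank1 row2 -> MISS (open row2); precharges=9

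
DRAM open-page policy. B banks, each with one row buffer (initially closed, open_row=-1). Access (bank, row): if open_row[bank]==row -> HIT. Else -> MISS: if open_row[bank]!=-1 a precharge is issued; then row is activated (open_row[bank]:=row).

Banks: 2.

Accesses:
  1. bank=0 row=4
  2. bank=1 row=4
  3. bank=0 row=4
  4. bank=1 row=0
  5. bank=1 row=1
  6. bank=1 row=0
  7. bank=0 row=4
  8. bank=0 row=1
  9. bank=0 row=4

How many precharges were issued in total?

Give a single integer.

Acc 1: bank0 row4 -> MISS (open row4); precharges=0
Acc 2: bank1 row4 -> MISS (open row4); precharges=0
Acc 3: bank0 row4 -> HIT
Acc 4: bank1 row0 -> MISS (open row0); precharges=1
Acc 5: bank1 row1 -> MISS (open row1); precharges=2
Acc 6: bank1 row0 -> MISS (open row0); precharges=3
Acc 7: bank0 row4 -> HIT
Acc 8: bank0 row1 -> MISS (open row1); precharges=4
Acc 9: bank0 row4 -> MISS (open row4); precharges=5

Answer: 5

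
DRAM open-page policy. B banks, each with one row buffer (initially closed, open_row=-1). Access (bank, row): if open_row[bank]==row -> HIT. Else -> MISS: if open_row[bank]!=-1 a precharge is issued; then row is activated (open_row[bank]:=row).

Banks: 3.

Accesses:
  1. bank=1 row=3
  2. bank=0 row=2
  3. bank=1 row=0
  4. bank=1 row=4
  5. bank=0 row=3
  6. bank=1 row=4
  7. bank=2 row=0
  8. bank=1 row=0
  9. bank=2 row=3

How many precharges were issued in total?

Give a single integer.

Acc 1: bank1 row3 -> MISS (open row3); precharges=0
Acc 2: bank0 row2 -> MISS (open row2); precharges=0
Acc 3: bank1 row0 -> MISS (open row0); precharges=1
Acc 4: bank1 row4 -> MISS (open row4); precharges=2
Acc 5: bank0 row3 -> MISS (open row3); precharges=3
Acc 6: bank1 row4 -> HIT
Acc 7: bank2 row0 -> MISS (open row0); precharges=3
Acc 8: bank1 row0 -> MISS (open row0); precharges=4
Acc 9: bank2 row3 -> MISS (open row3); precharges=5

Answer: 5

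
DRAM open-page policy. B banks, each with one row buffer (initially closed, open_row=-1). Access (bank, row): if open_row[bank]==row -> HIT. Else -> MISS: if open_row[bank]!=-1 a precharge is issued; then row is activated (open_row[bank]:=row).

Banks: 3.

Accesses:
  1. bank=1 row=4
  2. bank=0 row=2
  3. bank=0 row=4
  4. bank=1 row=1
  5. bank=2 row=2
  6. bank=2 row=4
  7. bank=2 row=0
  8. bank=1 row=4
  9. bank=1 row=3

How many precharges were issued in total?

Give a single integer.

Acc 1: bank1 row4 -> MISS (open row4); precharges=0
Acc 2: bank0 row2 -> MISS (open row2); precharges=0
Acc 3: bank0 row4 -> MISS (open row4); precharges=1
Acc 4: bank1 row1 -> MISS (open row1); precharges=2
Acc 5: bank2 row2 -> MISS (open row2); precharges=2
Acc 6: bank2 row4 -> MISS (open row4); precharges=3
Acc 7: bank2 row0 -> MISS (open row0); precharges=4
Acc 8: bank1 row4 -> MISS (open row4); precharges=5
Acc 9: bank1 row3 -> MISS (open row3); precharges=6

Answer: 6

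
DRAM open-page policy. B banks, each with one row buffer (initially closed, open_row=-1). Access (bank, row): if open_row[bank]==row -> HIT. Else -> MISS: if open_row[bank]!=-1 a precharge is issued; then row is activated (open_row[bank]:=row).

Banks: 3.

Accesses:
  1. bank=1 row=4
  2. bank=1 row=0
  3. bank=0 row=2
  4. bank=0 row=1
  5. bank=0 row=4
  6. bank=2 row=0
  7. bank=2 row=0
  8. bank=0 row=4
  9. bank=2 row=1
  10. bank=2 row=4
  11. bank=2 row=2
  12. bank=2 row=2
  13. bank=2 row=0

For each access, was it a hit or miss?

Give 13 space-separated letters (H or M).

Answer: M M M M M M H H M M M H M

Derivation:
Acc 1: bank1 row4 -> MISS (open row4); precharges=0
Acc 2: bank1 row0 -> MISS (open row0); precharges=1
Acc 3: bank0 row2 -> MISS (open row2); precharges=1
Acc 4: bank0 row1 -> MISS (open row1); precharges=2
Acc 5: bank0 row4 -> MISS (open row4); precharges=3
Acc 6: bank2 row0 -> MISS (open row0); precharges=3
Acc 7: bank2 row0 -> HIT
Acc 8: bank0 row4 -> HIT
Acc 9: bank2 row1 -> MISS (open row1); precharges=4
Acc 10: bank2 row4 -> MISS (open row4); precharges=5
Acc 11: bank2 row2 -> MISS (open row2); precharges=6
Acc 12: bank2 row2 -> HIT
Acc 13: bank2 row0 -> MISS (open row0); precharges=7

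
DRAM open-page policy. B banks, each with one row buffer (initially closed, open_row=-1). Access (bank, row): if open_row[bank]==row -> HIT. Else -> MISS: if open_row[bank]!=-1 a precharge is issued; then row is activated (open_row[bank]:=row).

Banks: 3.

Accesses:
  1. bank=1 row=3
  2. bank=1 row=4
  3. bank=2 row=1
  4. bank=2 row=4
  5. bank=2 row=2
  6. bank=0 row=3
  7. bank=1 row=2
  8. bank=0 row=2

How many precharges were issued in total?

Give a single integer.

Acc 1: bank1 row3 -> MISS (open row3); precharges=0
Acc 2: bank1 row4 -> MISS (open row4); precharges=1
Acc 3: bank2 row1 -> MISS (open row1); precharges=1
Acc 4: bank2 row4 -> MISS (open row4); precharges=2
Acc 5: bank2 row2 -> MISS (open row2); precharges=3
Acc 6: bank0 row3 -> MISS (open row3); precharges=3
Acc 7: bank1 row2 -> MISS (open row2); precharges=4
Acc 8: bank0 row2 -> MISS (open row2); precharges=5

Answer: 5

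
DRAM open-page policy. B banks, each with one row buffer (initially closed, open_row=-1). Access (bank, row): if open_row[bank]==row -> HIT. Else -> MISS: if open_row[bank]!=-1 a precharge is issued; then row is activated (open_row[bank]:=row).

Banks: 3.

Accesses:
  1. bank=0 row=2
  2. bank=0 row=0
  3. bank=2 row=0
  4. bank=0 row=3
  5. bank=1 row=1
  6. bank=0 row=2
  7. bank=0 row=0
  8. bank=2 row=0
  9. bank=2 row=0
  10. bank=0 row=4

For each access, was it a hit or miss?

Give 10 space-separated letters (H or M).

Answer: M M M M M M M H H M

Derivation:
Acc 1: bank0 row2 -> MISS (open row2); precharges=0
Acc 2: bank0 row0 -> MISS (open row0); precharges=1
Acc 3: bank2 row0 -> MISS (open row0); precharges=1
Acc 4: bank0 row3 -> MISS (open row3); precharges=2
Acc 5: bank1 row1 -> MISS (open row1); precharges=2
Acc 6: bank0 row2 -> MISS (open row2); precharges=3
Acc 7: bank0 row0 -> MISS (open row0); precharges=4
Acc 8: bank2 row0 -> HIT
Acc 9: bank2 row0 -> HIT
Acc 10: bank0 row4 -> MISS (open row4); precharges=5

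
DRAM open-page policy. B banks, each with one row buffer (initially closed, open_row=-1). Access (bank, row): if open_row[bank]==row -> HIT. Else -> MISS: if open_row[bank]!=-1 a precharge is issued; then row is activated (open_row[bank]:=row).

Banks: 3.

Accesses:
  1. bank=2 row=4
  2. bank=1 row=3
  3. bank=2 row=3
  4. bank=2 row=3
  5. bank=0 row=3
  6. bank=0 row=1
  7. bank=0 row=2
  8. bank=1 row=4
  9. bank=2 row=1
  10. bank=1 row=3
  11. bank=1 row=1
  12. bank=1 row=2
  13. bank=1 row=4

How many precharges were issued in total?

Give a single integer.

Answer: 9

Derivation:
Acc 1: bank2 row4 -> MISS (open row4); precharges=0
Acc 2: bank1 row3 -> MISS (open row3); precharges=0
Acc 3: bank2 row3 -> MISS (open row3); precharges=1
Acc 4: bank2 row3 -> HIT
Acc 5: bank0 row3 -> MISS (open row3); precharges=1
Acc 6: bank0 row1 -> MISS (open row1); precharges=2
Acc 7: bank0 row2 -> MISS (open row2); precharges=3
Acc 8: bank1 row4 -> MISS (open row4); precharges=4
Acc 9: bank2 row1 -> MISS (open row1); precharges=5
Acc 10: bank1 row3 -> MISS (open row3); precharges=6
Acc 11: bank1 row1 -> MISS (open row1); precharges=7
Acc 12: bank1 row2 -> MISS (open row2); precharges=8
Acc 13: bank1 row4 -> MISS (open row4); precharges=9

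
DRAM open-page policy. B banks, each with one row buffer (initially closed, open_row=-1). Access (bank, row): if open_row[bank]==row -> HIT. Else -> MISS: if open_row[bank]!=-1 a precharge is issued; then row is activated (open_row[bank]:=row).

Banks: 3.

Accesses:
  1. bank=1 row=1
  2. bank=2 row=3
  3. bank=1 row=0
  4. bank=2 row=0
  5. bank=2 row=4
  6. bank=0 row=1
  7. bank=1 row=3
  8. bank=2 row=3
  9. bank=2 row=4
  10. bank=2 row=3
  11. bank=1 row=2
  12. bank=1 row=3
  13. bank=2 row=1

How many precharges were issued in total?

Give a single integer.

Answer: 10

Derivation:
Acc 1: bank1 row1 -> MISS (open row1); precharges=0
Acc 2: bank2 row3 -> MISS (open row3); precharges=0
Acc 3: bank1 row0 -> MISS (open row0); precharges=1
Acc 4: bank2 row0 -> MISS (open row0); precharges=2
Acc 5: bank2 row4 -> MISS (open row4); precharges=3
Acc 6: bank0 row1 -> MISS (open row1); precharges=3
Acc 7: bank1 row3 -> MISS (open row3); precharges=4
Acc 8: bank2 row3 -> MISS (open row3); precharges=5
Acc 9: bank2 row4 -> MISS (open row4); precharges=6
Acc 10: bank2 row3 -> MISS (open row3); precharges=7
Acc 11: bank1 row2 -> MISS (open row2); precharges=8
Acc 12: bank1 row3 -> MISS (open row3); precharges=9
Acc 13: bank2 row1 -> MISS (open row1); precharges=10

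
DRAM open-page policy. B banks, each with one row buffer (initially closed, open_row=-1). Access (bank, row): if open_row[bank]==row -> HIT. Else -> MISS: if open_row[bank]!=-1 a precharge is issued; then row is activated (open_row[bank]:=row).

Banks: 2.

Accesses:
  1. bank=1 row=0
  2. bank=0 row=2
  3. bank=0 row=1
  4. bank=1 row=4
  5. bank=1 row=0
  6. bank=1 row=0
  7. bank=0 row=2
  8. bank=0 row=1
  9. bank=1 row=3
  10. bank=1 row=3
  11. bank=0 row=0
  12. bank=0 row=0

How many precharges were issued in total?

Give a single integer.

Answer: 7

Derivation:
Acc 1: bank1 row0 -> MISS (open row0); precharges=0
Acc 2: bank0 row2 -> MISS (open row2); precharges=0
Acc 3: bank0 row1 -> MISS (open row1); precharges=1
Acc 4: bank1 row4 -> MISS (open row4); precharges=2
Acc 5: bank1 row0 -> MISS (open row0); precharges=3
Acc 6: bank1 row0 -> HIT
Acc 7: bank0 row2 -> MISS (open row2); precharges=4
Acc 8: bank0 row1 -> MISS (open row1); precharges=5
Acc 9: bank1 row3 -> MISS (open row3); precharges=6
Acc 10: bank1 row3 -> HIT
Acc 11: bank0 row0 -> MISS (open row0); precharges=7
Acc 12: bank0 row0 -> HIT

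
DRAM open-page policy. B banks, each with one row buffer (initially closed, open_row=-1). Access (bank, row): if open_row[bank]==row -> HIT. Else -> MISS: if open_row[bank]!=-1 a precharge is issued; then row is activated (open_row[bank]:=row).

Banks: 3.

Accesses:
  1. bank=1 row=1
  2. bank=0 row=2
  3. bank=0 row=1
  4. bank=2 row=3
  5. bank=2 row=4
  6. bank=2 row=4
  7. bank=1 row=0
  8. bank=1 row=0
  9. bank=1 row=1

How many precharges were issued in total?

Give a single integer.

Answer: 4

Derivation:
Acc 1: bank1 row1 -> MISS (open row1); precharges=0
Acc 2: bank0 row2 -> MISS (open row2); precharges=0
Acc 3: bank0 row1 -> MISS (open row1); precharges=1
Acc 4: bank2 row3 -> MISS (open row3); precharges=1
Acc 5: bank2 row4 -> MISS (open row4); precharges=2
Acc 6: bank2 row4 -> HIT
Acc 7: bank1 row0 -> MISS (open row0); precharges=3
Acc 8: bank1 row0 -> HIT
Acc 9: bank1 row1 -> MISS (open row1); precharges=4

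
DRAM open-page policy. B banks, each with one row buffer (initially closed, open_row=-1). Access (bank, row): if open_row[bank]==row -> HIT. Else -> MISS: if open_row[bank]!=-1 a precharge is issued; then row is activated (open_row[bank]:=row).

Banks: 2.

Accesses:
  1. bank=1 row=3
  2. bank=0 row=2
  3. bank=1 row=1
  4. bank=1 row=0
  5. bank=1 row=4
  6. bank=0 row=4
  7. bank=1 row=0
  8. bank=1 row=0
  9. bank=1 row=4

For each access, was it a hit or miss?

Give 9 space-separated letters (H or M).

Acc 1: bank1 row3 -> MISS (open row3); precharges=0
Acc 2: bank0 row2 -> MISS (open row2); precharges=0
Acc 3: bank1 row1 -> MISS (open row1); precharges=1
Acc 4: bank1 row0 -> MISS (open row0); precharges=2
Acc 5: bank1 row4 -> MISS (open row4); precharges=3
Acc 6: bank0 row4 -> MISS (open row4); precharges=4
Acc 7: bank1 row0 -> MISS (open row0); precharges=5
Acc 8: bank1 row0 -> HIT
Acc 9: bank1 row4 -> MISS (open row4); precharges=6

Answer: M M M M M M M H M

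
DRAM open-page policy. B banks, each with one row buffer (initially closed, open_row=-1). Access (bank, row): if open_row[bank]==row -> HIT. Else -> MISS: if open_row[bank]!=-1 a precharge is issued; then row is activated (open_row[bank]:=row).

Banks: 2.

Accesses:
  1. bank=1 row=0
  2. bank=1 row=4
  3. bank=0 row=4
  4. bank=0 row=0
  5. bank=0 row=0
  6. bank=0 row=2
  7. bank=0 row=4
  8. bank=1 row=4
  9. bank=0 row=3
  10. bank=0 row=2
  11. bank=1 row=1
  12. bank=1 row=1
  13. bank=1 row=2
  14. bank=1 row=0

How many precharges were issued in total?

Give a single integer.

Answer: 9

Derivation:
Acc 1: bank1 row0 -> MISS (open row0); precharges=0
Acc 2: bank1 row4 -> MISS (open row4); precharges=1
Acc 3: bank0 row4 -> MISS (open row4); precharges=1
Acc 4: bank0 row0 -> MISS (open row0); precharges=2
Acc 5: bank0 row0 -> HIT
Acc 6: bank0 row2 -> MISS (open row2); precharges=3
Acc 7: bank0 row4 -> MISS (open row4); precharges=4
Acc 8: bank1 row4 -> HIT
Acc 9: bank0 row3 -> MISS (open row3); precharges=5
Acc 10: bank0 row2 -> MISS (open row2); precharges=6
Acc 11: bank1 row1 -> MISS (open row1); precharges=7
Acc 12: bank1 row1 -> HIT
Acc 13: bank1 row2 -> MISS (open row2); precharges=8
Acc 14: bank1 row0 -> MISS (open row0); precharges=9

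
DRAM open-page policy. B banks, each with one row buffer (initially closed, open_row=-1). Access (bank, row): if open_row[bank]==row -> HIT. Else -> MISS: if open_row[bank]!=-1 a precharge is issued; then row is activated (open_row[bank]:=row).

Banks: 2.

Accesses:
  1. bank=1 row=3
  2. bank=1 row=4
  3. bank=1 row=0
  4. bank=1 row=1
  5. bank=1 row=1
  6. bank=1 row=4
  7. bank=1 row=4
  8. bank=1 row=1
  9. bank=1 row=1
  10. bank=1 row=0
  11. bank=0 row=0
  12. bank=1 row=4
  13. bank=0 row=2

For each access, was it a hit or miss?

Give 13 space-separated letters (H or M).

Acc 1: bank1 row3 -> MISS (open row3); precharges=0
Acc 2: bank1 row4 -> MISS (open row4); precharges=1
Acc 3: bank1 row0 -> MISS (open row0); precharges=2
Acc 4: bank1 row1 -> MISS (open row1); precharges=3
Acc 5: bank1 row1 -> HIT
Acc 6: bank1 row4 -> MISS (open row4); precharges=4
Acc 7: bank1 row4 -> HIT
Acc 8: bank1 row1 -> MISS (open row1); precharges=5
Acc 9: bank1 row1 -> HIT
Acc 10: bank1 row0 -> MISS (open row0); precharges=6
Acc 11: bank0 row0 -> MISS (open row0); precharges=6
Acc 12: bank1 row4 -> MISS (open row4); precharges=7
Acc 13: bank0 row2 -> MISS (open row2); precharges=8

Answer: M M M M H M H M H M M M M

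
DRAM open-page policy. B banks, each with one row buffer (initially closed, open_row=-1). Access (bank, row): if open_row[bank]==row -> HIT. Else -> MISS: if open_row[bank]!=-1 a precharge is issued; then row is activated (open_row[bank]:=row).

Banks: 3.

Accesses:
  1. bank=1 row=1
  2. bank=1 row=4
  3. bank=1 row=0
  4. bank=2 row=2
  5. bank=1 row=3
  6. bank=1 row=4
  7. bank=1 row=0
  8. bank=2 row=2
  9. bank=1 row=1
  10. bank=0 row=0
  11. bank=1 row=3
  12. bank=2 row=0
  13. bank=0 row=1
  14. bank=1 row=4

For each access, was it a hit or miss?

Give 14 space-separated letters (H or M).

Answer: M M M M M M M H M M M M M M

Derivation:
Acc 1: bank1 row1 -> MISS (open row1); precharges=0
Acc 2: bank1 row4 -> MISS (open row4); precharges=1
Acc 3: bank1 row0 -> MISS (open row0); precharges=2
Acc 4: bank2 row2 -> MISS (open row2); precharges=2
Acc 5: bank1 row3 -> MISS (open row3); precharges=3
Acc 6: bank1 row4 -> MISS (open row4); precharges=4
Acc 7: bank1 row0 -> MISS (open row0); precharges=5
Acc 8: bank2 row2 -> HIT
Acc 9: bank1 row1 -> MISS (open row1); precharges=6
Acc 10: bank0 row0 -> MISS (open row0); precharges=6
Acc 11: bank1 row3 -> MISS (open row3); precharges=7
Acc 12: bank2 row0 -> MISS (open row0); precharges=8
Acc 13: bank0 row1 -> MISS (open row1); precharges=9
Acc 14: bank1 row4 -> MISS (open row4); precharges=10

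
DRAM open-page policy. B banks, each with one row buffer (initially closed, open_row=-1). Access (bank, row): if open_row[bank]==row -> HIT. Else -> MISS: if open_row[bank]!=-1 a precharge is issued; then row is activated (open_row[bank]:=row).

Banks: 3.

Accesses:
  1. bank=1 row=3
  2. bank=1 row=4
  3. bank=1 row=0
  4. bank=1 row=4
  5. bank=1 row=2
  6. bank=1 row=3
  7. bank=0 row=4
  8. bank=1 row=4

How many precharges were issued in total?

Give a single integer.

Answer: 6

Derivation:
Acc 1: bank1 row3 -> MISS (open row3); precharges=0
Acc 2: bank1 row4 -> MISS (open row4); precharges=1
Acc 3: bank1 row0 -> MISS (open row0); precharges=2
Acc 4: bank1 row4 -> MISS (open row4); precharges=3
Acc 5: bank1 row2 -> MISS (open row2); precharges=4
Acc 6: bank1 row3 -> MISS (open row3); precharges=5
Acc 7: bank0 row4 -> MISS (open row4); precharges=5
Acc 8: bank1 row4 -> MISS (open row4); precharges=6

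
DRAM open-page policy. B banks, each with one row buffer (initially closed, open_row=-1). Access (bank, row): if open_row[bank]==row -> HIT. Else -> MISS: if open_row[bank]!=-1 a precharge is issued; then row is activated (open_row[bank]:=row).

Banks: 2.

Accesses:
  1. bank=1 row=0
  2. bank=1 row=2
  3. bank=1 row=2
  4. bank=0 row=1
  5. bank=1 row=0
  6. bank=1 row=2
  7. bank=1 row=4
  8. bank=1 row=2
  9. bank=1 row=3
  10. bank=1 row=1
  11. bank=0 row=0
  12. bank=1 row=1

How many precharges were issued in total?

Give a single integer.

Acc 1: bank1 row0 -> MISS (open row0); precharges=0
Acc 2: bank1 row2 -> MISS (open row2); precharges=1
Acc 3: bank1 row2 -> HIT
Acc 4: bank0 row1 -> MISS (open row1); precharges=1
Acc 5: bank1 row0 -> MISS (open row0); precharges=2
Acc 6: bank1 row2 -> MISS (open row2); precharges=3
Acc 7: bank1 row4 -> MISS (open row4); precharges=4
Acc 8: bank1 row2 -> MISS (open row2); precharges=5
Acc 9: bank1 row3 -> MISS (open row3); precharges=6
Acc 10: bank1 row1 -> MISS (open row1); precharges=7
Acc 11: bank0 row0 -> MISS (open row0); precharges=8
Acc 12: bank1 row1 -> HIT

Answer: 8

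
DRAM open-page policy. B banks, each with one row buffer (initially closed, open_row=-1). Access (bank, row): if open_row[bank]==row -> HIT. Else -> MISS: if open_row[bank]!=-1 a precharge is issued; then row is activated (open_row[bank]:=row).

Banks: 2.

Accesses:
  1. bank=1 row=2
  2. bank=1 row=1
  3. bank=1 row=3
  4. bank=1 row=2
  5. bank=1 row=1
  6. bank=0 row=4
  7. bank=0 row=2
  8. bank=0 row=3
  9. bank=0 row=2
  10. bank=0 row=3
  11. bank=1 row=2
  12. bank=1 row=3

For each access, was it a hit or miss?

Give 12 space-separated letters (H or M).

Acc 1: bank1 row2 -> MISS (open row2); precharges=0
Acc 2: bank1 row1 -> MISS (open row1); precharges=1
Acc 3: bank1 row3 -> MISS (open row3); precharges=2
Acc 4: bank1 row2 -> MISS (open row2); precharges=3
Acc 5: bank1 row1 -> MISS (open row1); precharges=4
Acc 6: bank0 row4 -> MISS (open row4); precharges=4
Acc 7: bank0 row2 -> MISS (open row2); precharges=5
Acc 8: bank0 row3 -> MISS (open row3); precharges=6
Acc 9: bank0 row2 -> MISS (open row2); precharges=7
Acc 10: bank0 row3 -> MISS (open row3); precharges=8
Acc 11: bank1 row2 -> MISS (open row2); precharges=9
Acc 12: bank1 row3 -> MISS (open row3); precharges=10

Answer: M M M M M M M M M M M M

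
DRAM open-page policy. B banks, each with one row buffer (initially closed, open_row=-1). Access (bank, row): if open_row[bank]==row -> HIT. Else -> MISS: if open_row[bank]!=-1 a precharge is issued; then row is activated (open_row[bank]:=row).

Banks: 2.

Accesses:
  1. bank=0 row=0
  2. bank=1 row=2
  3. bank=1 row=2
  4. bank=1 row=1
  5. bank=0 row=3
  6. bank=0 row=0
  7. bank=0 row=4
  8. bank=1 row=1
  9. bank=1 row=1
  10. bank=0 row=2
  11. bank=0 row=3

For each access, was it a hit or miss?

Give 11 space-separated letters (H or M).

Acc 1: bank0 row0 -> MISS (open row0); precharges=0
Acc 2: bank1 row2 -> MISS (open row2); precharges=0
Acc 3: bank1 row2 -> HIT
Acc 4: bank1 row1 -> MISS (open row1); precharges=1
Acc 5: bank0 row3 -> MISS (open row3); precharges=2
Acc 6: bank0 row0 -> MISS (open row0); precharges=3
Acc 7: bank0 row4 -> MISS (open row4); precharges=4
Acc 8: bank1 row1 -> HIT
Acc 9: bank1 row1 -> HIT
Acc 10: bank0 row2 -> MISS (open row2); precharges=5
Acc 11: bank0 row3 -> MISS (open row3); precharges=6

Answer: M M H M M M M H H M M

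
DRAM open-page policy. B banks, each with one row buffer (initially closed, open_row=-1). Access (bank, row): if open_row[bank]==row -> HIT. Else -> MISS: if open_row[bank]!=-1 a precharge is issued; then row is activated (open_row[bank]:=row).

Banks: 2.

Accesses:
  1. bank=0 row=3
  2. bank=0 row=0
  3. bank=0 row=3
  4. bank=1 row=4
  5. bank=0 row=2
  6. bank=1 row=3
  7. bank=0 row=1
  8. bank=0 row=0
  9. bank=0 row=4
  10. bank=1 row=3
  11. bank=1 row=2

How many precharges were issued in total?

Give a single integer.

Acc 1: bank0 row3 -> MISS (open row3); precharges=0
Acc 2: bank0 row0 -> MISS (open row0); precharges=1
Acc 3: bank0 row3 -> MISS (open row3); precharges=2
Acc 4: bank1 row4 -> MISS (open row4); precharges=2
Acc 5: bank0 row2 -> MISS (open row2); precharges=3
Acc 6: bank1 row3 -> MISS (open row3); precharges=4
Acc 7: bank0 row1 -> MISS (open row1); precharges=5
Acc 8: bank0 row0 -> MISS (open row0); precharges=6
Acc 9: bank0 row4 -> MISS (open row4); precharges=7
Acc 10: bank1 row3 -> HIT
Acc 11: bank1 row2 -> MISS (open row2); precharges=8

Answer: 8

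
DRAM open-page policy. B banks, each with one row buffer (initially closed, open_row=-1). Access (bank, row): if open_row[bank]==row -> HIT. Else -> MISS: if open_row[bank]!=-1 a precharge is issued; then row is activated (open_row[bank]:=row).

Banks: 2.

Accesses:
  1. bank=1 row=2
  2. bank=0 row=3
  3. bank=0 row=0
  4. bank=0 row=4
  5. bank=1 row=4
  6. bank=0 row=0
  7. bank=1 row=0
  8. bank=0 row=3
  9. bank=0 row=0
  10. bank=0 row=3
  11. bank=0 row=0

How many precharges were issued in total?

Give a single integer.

Acc 1: bank1 row2 -> MISS (open row2); precharges=0
Acc 2: bank0 row3 -> MISS (open row3); precharges=0
Acc 3: bank0 row0 -> MISS (open row0); precharges=1
Acc 4: bank0 row4 -> MISS (open row4); precharges=2
Acc 5: bank1 row4 -> MISS (open row4); precharges=3
Acc 6: bank0 row0 -> MISS (open row0); precharges=4
Acc 7: bank1 row0 -> MISS (open row0); precharges=5
Acc 8: bank0 row3 -> MISS (open row3); precharges=6
Acc 9: bank0 row0 -> MISS (open row0); precharges=7
Acc 10: bank0 row3 -> MISS (open row3); precharges=8
Acc 11: bank0 row0 -> MISS (open row0); precharges=9

Answer: 9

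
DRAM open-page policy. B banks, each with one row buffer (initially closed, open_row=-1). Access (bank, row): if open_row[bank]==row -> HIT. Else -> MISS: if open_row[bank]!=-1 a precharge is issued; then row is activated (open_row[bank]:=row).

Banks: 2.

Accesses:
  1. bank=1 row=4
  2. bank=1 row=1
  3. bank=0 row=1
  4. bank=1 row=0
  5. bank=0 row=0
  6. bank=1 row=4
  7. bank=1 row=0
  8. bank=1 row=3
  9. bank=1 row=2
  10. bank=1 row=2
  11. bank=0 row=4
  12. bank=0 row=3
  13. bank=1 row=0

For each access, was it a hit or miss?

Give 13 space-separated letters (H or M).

Answer: M M M M M M M M M H M M M

Derivation:
Acc 1: bank1 row4 -> MISS (open row4); precharges=0
Acc 2: bank1 row1 -> MISS (open row1); precharges=1
Acc 3: bank0 row1 -> MISS (open row1); precharges=1
Acc 4: bank1 row0 -> MISS (open row0); precharges=2
Acc 5: bank0 row0 -> MISS (open row0); precharges=3
Acc 6: bank1 row4 -> MISS (open row4); precharges=4
Acc 7: bank1 row0 -> MISS (open row0); precharges=5
Acc 8: bank1 row3 -> MISS (open row3); precharges=6
Acc 9: bank1 row2 -> MISS (open row2); precharges=7
Acc 10: bank1 row2 -> HIT
Acc 11: bank0 row4 -> MISS (open row4); precharges=8
Acc 12: bank0 row3 -> MISS (open row3); precharges=9
Acc 13: bank1 row0 -> MISS (open row0); precharges=10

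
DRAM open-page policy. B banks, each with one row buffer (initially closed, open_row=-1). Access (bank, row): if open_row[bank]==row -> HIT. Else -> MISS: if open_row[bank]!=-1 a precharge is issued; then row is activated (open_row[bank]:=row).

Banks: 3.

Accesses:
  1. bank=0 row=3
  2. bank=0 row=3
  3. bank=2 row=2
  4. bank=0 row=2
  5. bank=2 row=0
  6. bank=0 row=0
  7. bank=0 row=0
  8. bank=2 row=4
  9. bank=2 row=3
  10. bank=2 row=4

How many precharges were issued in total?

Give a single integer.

Answer: 6

Derivation:
Acc 1: bank0 row3 -> MISS (open row3); precharges=0
Acc 2: bank0 row3 -> HIT
Acc 3: bank2 row2 -> MISS (open row2); precharges=0
Acc 4: bank0 row2 -> MISS (open row2); precharges=1
Acc 5: bank2 row0 -> MISS (open row0); precharges=2
Acc 6: bank0 row0 -> MISS (open row0); precharges=3
Acc 7: bank0 row0 -> HIT
Acc 8: bank2 row4 -> MISS (open row4); precharges=4
Acc 9: bank2 row3 -> MISS (open row3); precharges=5
Acc 10: bank2 row4 -> MISS (open row4); precharges=6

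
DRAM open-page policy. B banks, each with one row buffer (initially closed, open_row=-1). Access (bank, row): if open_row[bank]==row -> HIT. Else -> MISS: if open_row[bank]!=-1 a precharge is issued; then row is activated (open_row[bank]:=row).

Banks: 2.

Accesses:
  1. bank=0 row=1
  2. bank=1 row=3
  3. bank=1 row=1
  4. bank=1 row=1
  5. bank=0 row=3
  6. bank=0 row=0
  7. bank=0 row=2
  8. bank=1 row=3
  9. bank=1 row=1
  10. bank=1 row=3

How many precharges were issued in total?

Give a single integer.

Answer: 7

Derivation:
Acc 1: bank0 row1 -> MISS (open row1); precharges=0
Acc 2: bank1 row3 -> MISS (open row3); precharges=0
Acc 3: bank1 row1 -> MISS (open row1); precharges=1
Acc 4: bank1 row1 -> HIT
Acc 5: bank0 row3 -> MISS (open row3); precharges=2
Acc 6: bank0 row0 -> MISS (open row0); precharges=3
Acc 7: bank0 row2 -> MISS (open row2); precharges=4
Acc 8: bank1 row3 -> MISS (open row3); precharges=5
Acc 9: bank1 row1 -> MISS (open row1); precharges=6
Acc 10: bank1 row3 -> MISS (open row3); precharges=7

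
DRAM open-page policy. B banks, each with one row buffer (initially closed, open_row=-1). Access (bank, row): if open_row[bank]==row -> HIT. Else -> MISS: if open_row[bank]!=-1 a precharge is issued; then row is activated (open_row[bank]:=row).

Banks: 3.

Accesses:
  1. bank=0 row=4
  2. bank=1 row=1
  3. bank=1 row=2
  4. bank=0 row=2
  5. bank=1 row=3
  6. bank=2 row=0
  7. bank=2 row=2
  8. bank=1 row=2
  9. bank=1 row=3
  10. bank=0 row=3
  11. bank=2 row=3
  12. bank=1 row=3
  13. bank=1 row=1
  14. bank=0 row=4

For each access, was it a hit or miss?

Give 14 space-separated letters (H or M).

Acc 1: bank0 row4 -> MISS (open row4); precharges=0
Acc 2: bank1 row1 -> MISS (open row1); precharges=0
Acc 3: bank1 row2 -> MISS (open row2); precharges=1
Acc 4: bank0 row2 -> MISS (open row2); precharges=2
Acc 5: bank1 row3 -> MISS (open row3); precharges=3
Acc 6: bank2 row0 -> MISS (open row0); precharges=3
Acc 7: bank2 row2 -> MISS (open row2); precharges=4
Acc 8: bank1 row2 -> MISS (open row2); precharges=5
Acc 9: bank1 row3 -> MISS (open row3); precharges=6
Acc 10: bank0 row3 -> MISS (open row3); precharges=7
Acc 11: bank2 row3 -> MISS (open row3); precharges=8
Acc 12: bank1 row3 -> HIT
Acc 13: bank1 row1 -> MISS (open row1); precharges=9
Acc 14: bank0 row4 -> MISS (open row4); precharges=10

Answer: M M M M M M M M M M M H M M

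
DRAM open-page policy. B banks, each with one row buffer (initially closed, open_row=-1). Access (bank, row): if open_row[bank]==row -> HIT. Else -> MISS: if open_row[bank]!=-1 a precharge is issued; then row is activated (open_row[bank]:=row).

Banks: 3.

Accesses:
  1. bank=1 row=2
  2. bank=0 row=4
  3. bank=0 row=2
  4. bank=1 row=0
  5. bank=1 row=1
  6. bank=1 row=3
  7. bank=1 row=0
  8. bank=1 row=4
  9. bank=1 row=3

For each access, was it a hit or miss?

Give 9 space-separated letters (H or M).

Acc 1: bank1 row2 -> MISS (open row2); precharges=0
Acc 2: bank0 row4 -> MISS (open row4); precharges=0
Acc 3: bank0 row2 -> MISS (open row2); precharges=1
Acc 4: bank1 row0 -> MISS (open row0); precharges=2
Acc 5: bank1 row1 -> MISS (open row1); precharges=3
Acc 6: bank1 row3 -> MISS (open row3); precharges=4
Acc 7: bank1 row0 -> MISS (open row0); precharges=5
Acc 8: bank1 row4 -> MISS (open row4); precharges=6
Acc 9: bank1 row3 -> MISS (open row3); precharges=7

Answer: M M M M M M M M M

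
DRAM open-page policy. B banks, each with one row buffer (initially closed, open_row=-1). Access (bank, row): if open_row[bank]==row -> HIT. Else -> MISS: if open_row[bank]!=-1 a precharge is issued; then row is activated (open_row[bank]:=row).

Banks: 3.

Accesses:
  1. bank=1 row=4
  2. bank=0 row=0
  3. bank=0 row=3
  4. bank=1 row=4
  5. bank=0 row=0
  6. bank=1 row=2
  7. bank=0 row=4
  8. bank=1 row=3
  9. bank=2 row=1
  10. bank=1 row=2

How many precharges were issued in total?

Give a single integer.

Acc 1: bank1 row4 -> MISS (open row4); precharges=0
Acc 2: bank0 row0 -> MISS (open row0); precharges=0
Acc 3: bank0 row3 -> MISS (open row3); precharges=1
Acc 4: bank1 row4 -> HIT
Acc 5: bank0 row0 -> MISS (open row0); precharges=2
Acc 6: bank1 row2 -> MISS (open row2); precharges=3
Acc 7: bank0 row4 -> MISS (open row4); precharges=4
Acc 8: bank1 row3 -> MISS (open row3); precharges=5
Acc 9: bank2 row1 -> MISS (open row1); precharges=5
Acc 10: bank1 row2 -> MISS (open row2); precharges=6

Answer: 6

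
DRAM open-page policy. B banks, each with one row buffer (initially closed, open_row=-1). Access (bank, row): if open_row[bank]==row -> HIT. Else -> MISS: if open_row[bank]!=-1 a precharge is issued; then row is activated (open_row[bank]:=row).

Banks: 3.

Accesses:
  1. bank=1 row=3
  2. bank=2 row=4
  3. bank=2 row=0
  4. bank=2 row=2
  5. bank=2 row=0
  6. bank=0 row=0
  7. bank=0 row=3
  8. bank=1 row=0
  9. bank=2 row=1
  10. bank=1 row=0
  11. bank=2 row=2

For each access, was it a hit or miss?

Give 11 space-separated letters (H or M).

Answer: M M M M M M M M M H M

Derivation:
Acc 1: bank1 row3 -> MISS (open row3); precharges=0
Acc 2: bank2 row4 -> MISS (open row4); precharges=0
Acc 3: bank2 row0 -> MISS (open row0); precharges=1
Acc 4: bank2 row2 -> MISS (open row2); precharges=2
Acc 5: bank2 row0 -> MISS (open row0); precharges=3
Acc 6: bank0 row0 -> MISS (open row0); precharges=3
Acc 7: bank0 row3 -> MISS (open row3); precharges=4
Acc 8: bank1 row0 -> MISS (open row0); precharges=5
Acc 9: bank2 row1 -> MISS (open row1); precharges=6
Acc 10: bank1 row0 -> HIT
Acc 11: bank2 row2 -> MISS (open row2); precharges=7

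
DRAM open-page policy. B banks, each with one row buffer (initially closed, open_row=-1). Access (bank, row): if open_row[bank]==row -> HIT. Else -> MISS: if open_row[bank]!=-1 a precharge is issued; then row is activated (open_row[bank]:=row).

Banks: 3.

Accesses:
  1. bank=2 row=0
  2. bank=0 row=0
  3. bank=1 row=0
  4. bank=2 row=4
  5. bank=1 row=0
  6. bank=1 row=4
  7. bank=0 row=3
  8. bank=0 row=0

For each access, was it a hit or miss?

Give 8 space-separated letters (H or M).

Acc 1: bank2 row0 -> MISS (open row0); precharges=0
Acc 2: bank0 row0 -> MISS (open row0); precharges=0
Acc 3: bank1 row0 -> MISS (open row0); precharges=0
Acc 4: bank2 row4 -> MISS (open row4); precharges=1
Acc 5: bank1 row0 -> HIT
Acc 6: bank1 row4 -> MISS (open row4); precharges=2
Acc 7: bank0 row3 -> MISS (open row3); precharges=3
Acc 8: bank0 row0 -> MISS (open row0); precharges=4

Answer: M M M M H M M M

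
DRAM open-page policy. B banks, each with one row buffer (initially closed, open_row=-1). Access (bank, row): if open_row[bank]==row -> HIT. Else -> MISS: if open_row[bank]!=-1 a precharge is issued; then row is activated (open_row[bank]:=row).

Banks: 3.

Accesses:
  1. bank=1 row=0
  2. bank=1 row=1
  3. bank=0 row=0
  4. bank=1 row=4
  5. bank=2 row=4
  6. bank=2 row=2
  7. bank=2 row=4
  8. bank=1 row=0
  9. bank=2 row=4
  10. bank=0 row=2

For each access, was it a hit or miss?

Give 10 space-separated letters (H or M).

Acc 1: bank1 row0 -> MISS (open row0); precharges=0
Acc 2: bank1 row1 -> MISS (open row1); precharges=1
Acc 3: bank0 row0 -> MISS (open row0); precharges=1
Acc 4: bank1 row4 -> MISS (open row4); precharges=2
Acc 5: bank2 row4 -> MISS (open row4); precharges=2
Acc 6: bank2 row2 -> MISS (open row2); precharges=3
Acc 7: bank2 row4 -> MISS (open row4); precharges=4
Acc 8: bank1 row0 -> MISS (open row0); precharges=5
Acc 9: bank2 row4 -> HIT
Acc 10: bank0 row2 -> MISS (open row2); precharges=6

Answer: M M M M M M M M H M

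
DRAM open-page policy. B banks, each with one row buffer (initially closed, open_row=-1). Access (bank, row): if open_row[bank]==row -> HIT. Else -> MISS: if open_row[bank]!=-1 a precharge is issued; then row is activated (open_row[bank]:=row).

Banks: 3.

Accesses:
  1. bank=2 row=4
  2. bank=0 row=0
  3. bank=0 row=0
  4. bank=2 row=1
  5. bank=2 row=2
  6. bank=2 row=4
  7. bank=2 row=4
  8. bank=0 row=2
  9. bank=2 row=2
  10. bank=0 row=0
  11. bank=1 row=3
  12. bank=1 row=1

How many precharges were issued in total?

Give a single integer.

Acc 1: bank2 row4 -> MISS (open row4); precharges=0
Acc 2: bank0 row0 -> MISS (open row0); precharges=0
Acc 3: bank0 row0 -> HIT
Acc 4: bank2 row1 -> MISS (open row1); precharges=1
Acc 5: bank2 row2 -> MISS (open row2); precharges=2
Acc 6: bank2 row4 -> MISS (open row4); precharges=3
Acc 7: bank2 row4 -> HIT
Acc 8: bank0 row2 -> MISS (open row2); precharges=4
Acc 9: bank2 row2 -> MISS (open row2); precharges=5
Acc 10: bank0 row0 -> MISS (open row0); precharges=6
Acc 11: bank1 row3 -> MISS (open row3); precharges=6
Acc 12: bank1 row1 -> MISS (open row1); precharges=7

Answer: 7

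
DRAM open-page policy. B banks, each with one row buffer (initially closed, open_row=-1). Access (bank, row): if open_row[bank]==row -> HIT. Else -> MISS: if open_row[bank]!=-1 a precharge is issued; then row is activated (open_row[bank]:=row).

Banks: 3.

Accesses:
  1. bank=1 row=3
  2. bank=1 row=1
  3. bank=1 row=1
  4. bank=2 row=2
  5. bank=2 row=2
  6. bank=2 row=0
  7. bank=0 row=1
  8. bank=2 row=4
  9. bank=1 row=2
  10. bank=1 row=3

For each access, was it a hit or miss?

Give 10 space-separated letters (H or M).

Acc 1: bank1 row3 -> MISS (open row3); precharges=0
Acc 2: bank1 row1 -> MISS (open row1); precharges=1
Acc 3: bank1 row1 -> HIT
Acc 4: bank2 row2 -> MISS (open row2); precharges=1
Acc 5: bank2 row2 -> HIT
Acc 6: bank2 row0 -> MISS (open row0); precharges=2
Acc 7: bank0 row1 -> MISS (open row1); precharges=2
Acc 8: bank2 row4 -> MISS (open row4); precharges=3
Acc 9: bank1 row2 -> MISS (open row2); precharges=4
Acc 10: bank1 row3 -> MISS (open row3); precharges=5

Answer: M M H M H M M M M M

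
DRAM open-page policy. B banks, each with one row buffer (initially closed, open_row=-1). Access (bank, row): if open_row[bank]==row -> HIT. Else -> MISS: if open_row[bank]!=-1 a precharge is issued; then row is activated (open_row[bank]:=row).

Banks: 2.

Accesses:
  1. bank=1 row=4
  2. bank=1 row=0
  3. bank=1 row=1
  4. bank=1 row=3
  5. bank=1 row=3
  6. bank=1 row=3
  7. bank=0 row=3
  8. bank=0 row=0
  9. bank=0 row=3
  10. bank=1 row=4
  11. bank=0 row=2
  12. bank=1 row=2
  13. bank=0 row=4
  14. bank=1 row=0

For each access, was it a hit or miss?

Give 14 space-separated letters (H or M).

Answer: M M M M H H M M M M M M M M

Derivation:
Acc 1: bank1 row4 -> MISS (open row4); precharges=0
Acc 2: bank1 row0 -> MISS (open row0); precharges=1
Acc 3: bank1 row1 -> MISS (open row1); precharges=2
Acc 4: bank1 row3 -> MISS (open row3); precharges=3
Acc 5: bank1 row3 -> HIT
Acc 6: bank1 row3 -> HIT
Acc 7: bank0 row3 -> MISS (open row3); precharges=3
Acc 8: bank0 row0 -> MISS (open row0); precharges=4
Acc 9: bank0 row3 -> MISS (open row3); precharges=5
Acc 10: bank1 row4 -> MISS (open row4); precharges=6
Acc 11: bank0 row2 -> MISS (open row2); precharges=7
Acc 12: bank1 row2 -> MISS (open row2); precharges=8
Acc 13: bank0 row4 -> MISS (open row4); precharges=9
Acc 14: bank1 row0 -> MISS (open row0); precharges=10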